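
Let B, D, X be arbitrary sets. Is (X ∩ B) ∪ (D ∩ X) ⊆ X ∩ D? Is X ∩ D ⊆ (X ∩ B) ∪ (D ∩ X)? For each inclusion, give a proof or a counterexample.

The sets are not equal: only the reverse inclusion holds.

Reverse inclusion. Let x ∈ X ∩ D. Then either x ∈ D ∩ X and x ∉ B; or x ∈ B ∩ D ∩ X. In each case x ∈ (X ∩ B) ∪ (D ∩ X), so X ∩ D ⊆ (X ∩ B) ∪ (D ∩ X).

Forward inclusion. This inclusion fails. Take B = {1}, D = ∅, X = {1}; then 1 ∈ (X ∩ B) ∪ (D ∩ X) but 1 ∉ X ∩ D.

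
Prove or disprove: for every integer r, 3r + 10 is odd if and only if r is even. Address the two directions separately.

Forward direction. This fails: r = 7 gives 3r + 10 = 31, which is odd, but 7 is odd, not even.

Converse. This also fails: r = 2 is even, but 3r + 10 = 16 is even, not odd.

Neither direction holds.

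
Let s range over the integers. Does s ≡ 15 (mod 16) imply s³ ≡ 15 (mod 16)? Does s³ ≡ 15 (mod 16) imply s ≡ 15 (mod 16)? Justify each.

(⟹) Suppose s ≡ 15 (mod 16). Write s = 16j + 15. Then (16j + 15)³ = 4096j³ + 11520j² + 10800j + 3375 = 16(256j³ + 720j² + 675j + 210) + 15, so s³ ≡ 15 (mod 16).

(⟸) Conversely, suppose s³ ≡ 15 (mod 16). The only residue r in {0, …, 15} with r³ ≡ 15 (mod 16) is r = 15, so s ≡ 15 (mod 16).

Both implications hold.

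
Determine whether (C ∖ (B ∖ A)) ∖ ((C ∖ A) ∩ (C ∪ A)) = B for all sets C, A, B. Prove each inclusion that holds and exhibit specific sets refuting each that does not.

(⟹) This inclusion fails. Take C = {1}, A = {1}, B = ∅; then 1 ∈ (C ∖ (B ∖ A)) ∖ ((C ∖ A) ∩ (C ∪ A)) but 1 ∉ B.

(⟸) This inclusion fails. Take C = ∅, A = ∅, B = {1}; then 1 ∈ B but 1 ∉ (C ∖ (B ∖ A)) ∖ ((C ∖ A) ∩ (C ∪ A)).

Neither inclusion holds.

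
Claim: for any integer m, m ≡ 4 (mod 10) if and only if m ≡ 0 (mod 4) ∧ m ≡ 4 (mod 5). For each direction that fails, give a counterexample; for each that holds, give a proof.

(→) This fails: m = 14 gives 14 ≡ 4 (mod 10) but 14 ≡ 2 (mod 4), so the conjunction on the right does not hold.

(←) Conversely, if m ≡ 0 (mod 4) and m ≡ 4 (mod 5), then by the Chinese remainder theorem m ≡ 4 (mod 20). Since 4 ≡ 4 (mod 10) and 10 ∣ 20, we get m ≡ 4 (mod 10).

The forward direction fails; the converse holds.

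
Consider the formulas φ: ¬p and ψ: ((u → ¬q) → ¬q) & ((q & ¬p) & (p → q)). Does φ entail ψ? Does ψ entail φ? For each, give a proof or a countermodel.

(⇒) fails; (⇐) holds.

(⇒) This fails. Under p = F, q = F, u = F, the left side is true but the right side is false.

(⇐) Assume the antecedent. If p is true, the antecedent cannot hold. If p is false, ¬p reduces to true regardless of the other variables. Either way ¬p holds.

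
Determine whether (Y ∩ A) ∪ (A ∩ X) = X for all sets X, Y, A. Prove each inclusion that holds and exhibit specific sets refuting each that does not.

Both inclusions fail.

(⟹) This inclusion fails. Take X = ∅, Y = {1}, A = {1}; then 1 ∈ (Y ∩ A) ∪ (A ∩ X) but 1 ∉ X.

(⟸) This inclusion fails. Take X = {1}, Y = ∅, A = ∅; then 1 ∈ X but 1 ∉ (Y ∩ A) ∪ (A ∩ X).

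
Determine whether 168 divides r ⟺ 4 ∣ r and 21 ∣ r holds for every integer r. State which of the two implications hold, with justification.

Only the forward implication holds.

Converse. This fails: take r = 84. Both 4 ∣ 84 and 21 ∣ 84, yet 84 is not a multiple of 168 (since 84 = 0·168 + 84), so 168 ∤ 84.

Forward direction. If 168 ∣ r, write r = 168q. Since 168 = 42·4, r = 4·(42q), so 4 ∣ r; and since 168 = 8·21, r = 21·(8q), so 21 ∣ r.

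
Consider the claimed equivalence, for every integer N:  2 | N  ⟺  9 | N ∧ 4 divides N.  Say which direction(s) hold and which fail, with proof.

The forward direction fails; the converse holds.

(⟸) Suppose 9 ∣ N and 4 ∣ N. Any common multiple of 9 and 4 is a multiple of their lcm; here gcd(9, 4) = 1, so lcm(9, 4) = 9·4 = 36, so 36 ∣ N. Since 2 ∣ 36, it follows that 2 ∣ N.

(⟹) This fails: take N = 2. Certainly 2 ∣ 2, but 9 ∤ 2.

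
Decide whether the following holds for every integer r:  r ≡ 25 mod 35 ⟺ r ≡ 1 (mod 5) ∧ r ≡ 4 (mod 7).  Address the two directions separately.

(→) This fails: r = 25 gives 25 ≡ 25 (mod 35) but 25 ≡ 0 (mod 5), so the conjunction on the right does not hold.

(←) This fails: r = 11 satisfies both congruences on the right (11 ≡ 1 mod 5 and 11 ≡ 4 mod 7) yet 11 ≡ 11 (mod 35), not 25.

(⇒) fails and (⇐) fails.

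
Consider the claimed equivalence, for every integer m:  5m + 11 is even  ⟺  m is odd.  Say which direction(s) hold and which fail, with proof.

[⇒] Suppose 5m + 11 is even. Since 5 is odd, 5m and m have the same parity, so 5m + 11 ≡ m + 11 (mod 2). As 11 is odd, 5m + 11 is even exactly when m is odd. Thus m is odd.

[⇐] Conversely, suppose m is odd; write m = 2j + 1. Then 5m + 11 = 5·(2j + 1) + 11 = 2·5j + 16, which is even.

Both directions hold; the statement is true.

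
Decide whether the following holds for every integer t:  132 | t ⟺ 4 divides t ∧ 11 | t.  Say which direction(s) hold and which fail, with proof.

Only the forward direction holds.

Forward direction. If 132 ∣ t, write t = 132q. Since 132 = 33·4, t = 4·(33q), so 4 ∣ t; and since 132 = 12·11, t = 11·(12q), so 11 ∣ t.

Converse. This fails: take t = 44. Both 4 ∣ 44 and 11 ∣ 44, yet 44 is not a multiple of 132 (since 44 = 0·132 + 44), so 132 ∤ 44.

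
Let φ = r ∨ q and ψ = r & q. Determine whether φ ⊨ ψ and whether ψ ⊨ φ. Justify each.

(⇐) Assume the antecedent. If r is true, r ∨ q reduces to true regardless of the other variables. If r is false, the antecedent cannot hold. Either way r ∨ q holds.

(⇒) This fails. Under r = T, q = F, the left side is true but the right side is false.

Only the converse holds.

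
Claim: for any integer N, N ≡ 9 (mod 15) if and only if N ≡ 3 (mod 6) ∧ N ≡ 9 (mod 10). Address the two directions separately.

Not equivalent: only (⇐) holds.

(→) This fails: N = 24 gives 24 ≡ 9 (mod 15) but 24 ≡ 0 (mod 6), so the conjunction on the right does not hold.

(←) Conversely, if N ≡ 3 (mod 6) and N ≡ 9 (mod 10), then by the Chinese remainder theorem N ≡ 9 (mod 30). Since 9 ≡ 9 (mod 15) and 15 ∣ 30, we get N ≡ 9 (mod 15).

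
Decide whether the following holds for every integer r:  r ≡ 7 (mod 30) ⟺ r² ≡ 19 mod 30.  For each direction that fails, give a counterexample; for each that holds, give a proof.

(⇐) This fails: take r = 13. Then 13² = 169 ≡ 19 (mod 30), yet 13 ≡ 13 (mod 30), not 7.

(⇒) Suppose r ≡ 7 (mod 30). Write r = 30j + 7. Then (30j + 7)² = 900j² + 420j + 49 = 30(30j² + 14j + 1) + 19, so r² ≡ 19 (mod 30).

Only the forward direction holds.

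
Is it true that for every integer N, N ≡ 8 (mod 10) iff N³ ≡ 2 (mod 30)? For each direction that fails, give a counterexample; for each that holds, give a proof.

Only the reverse direction holds.

(←) The residues r modulo 30 with r³ ≡ 2 (mod 30) are exactly {8}, and each is ≡ 8 (mod 10).

(→) This fails: take N = 18. Then 18 ≡ 8 (mod 10), but 18³ = 5832 ≡ 12 (mod 30), not 2.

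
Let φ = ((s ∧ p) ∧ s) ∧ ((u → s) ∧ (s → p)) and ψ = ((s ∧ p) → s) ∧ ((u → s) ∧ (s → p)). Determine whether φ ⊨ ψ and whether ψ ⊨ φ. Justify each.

Only the forward implication holds.

(→) Assume the antecedent. If u is true, the antecedent forces (u = T, s = T, p = T), and the consequent holds there. If u is false, the antecedent forces (u = F, s = T, p = T), and the consequent holds there. Either way the consequent holds.

(←) This fails. Under u = F, s = F, p = F, the left side is false but the right side is true.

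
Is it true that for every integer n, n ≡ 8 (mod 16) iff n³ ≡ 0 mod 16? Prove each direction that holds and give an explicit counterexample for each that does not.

(←) This fails: take n = 0. Then 0³ = 0 ≡ 0 (mod 16), yet 0 ≡ 0 (mod 16), not 8.

(→) Suppose n ≡ 8 (mod 16). Write n = 16j + 8. Then (16j + 8)³ = 4096j³ + 6144j² + 3072j + 512 = 16(256j³ + 384j² + 192j + 32) + 0, so n³ ≡ 0 (mod 16).

The forward direction holds; the converse fails.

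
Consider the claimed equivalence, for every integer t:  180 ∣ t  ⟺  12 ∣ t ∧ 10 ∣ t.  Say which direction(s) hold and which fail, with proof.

Only the forward implication holds.

Forward direction. If 180 ∣ t, write t = 180q. Since 180 = 15·12, t = 12·(15q), so 12 ∣ t; and since 180 = 18·10, t = 10·(18q), so 10 ∣ t.

Converse. This fails: take t = 60. Both 12 ∣ 60 and 10 ∣ 60, yet 60 is not a multiple of 180 (since 60 = 0·180 + 60), so 180 ∤ 60.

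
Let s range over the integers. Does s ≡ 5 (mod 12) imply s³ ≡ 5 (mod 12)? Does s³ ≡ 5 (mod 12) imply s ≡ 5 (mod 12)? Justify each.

Both implications hold.

Converse. Suppose s³ ≡ 5 (mod 12). The only residue r in {0, …, 11} with r³ ≡ 5 (mod 12) is r = 5, so s ≡ 5 (mod 12).

Forward direction. Suppose s ≡ 5 (mod 12). Write s = 12j + 5. Then (12j + 5)³ = 1728j³ + 2160j² + 900j + 125 = 12(144j³ + 180j² + 75j + 10) + 5, so s³ ≡ 5 (mod 12).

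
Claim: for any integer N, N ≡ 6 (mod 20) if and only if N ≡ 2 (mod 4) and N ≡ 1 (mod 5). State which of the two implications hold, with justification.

Equivalent; both directions hold.

(→) Suppose N ≡ 6 (mod 20); write N = 20j + 6. Since 4 ∣ 20, reducing mod 4 gives N ≡ 6 ≡ 2 (mod 4); since 5 ∣ 20, reducing mod 5 gives N ≡ 6 ≡ 1 (mod 5).

(←) Conversely, if N ≡ 2 (mod 4) and N ≡ 1 (mod 5), then by the Chinese remainder theorem N ≡ 6 (mod 20). This is exactly N ≡ 6 (mod 20).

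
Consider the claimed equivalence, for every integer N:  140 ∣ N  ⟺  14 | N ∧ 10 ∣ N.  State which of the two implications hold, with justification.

Not equivalent: only (⇒) holds.

(⇒) If 140 ∣ N, write N = 140q. Since 140 = 10·14, N = 14·(10q), so 14 ∣ N; and since 140 = 14·10, N = 10·(14q), so 10 ∣ N.

(⇐) This fails: take N = 70. Both 14 ∣ 70 and 10 ∣ 70, yet 70 is not a multiple of 140 (since 70 = 0·140 + 70), so 140 ∤ 70.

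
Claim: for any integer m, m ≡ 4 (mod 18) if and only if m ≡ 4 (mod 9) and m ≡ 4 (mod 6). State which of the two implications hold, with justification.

Both directions hold; the statement is true.

[⇐] If m ≡ 4 (mod 9) and m ≡ 4 (mod 6), then by the Chinese remainder theorem m ≡ 4 (mod 18). This is exactly m ≡ 4 (mod 18).

[⇒] Suppose m ≡ 4 (mod 18); write m = 18j + 4. Since 9 ∣ 18, reducing mod 9 gives m ≡ 4 (mod 9); since 6 ∣ 18, reducing mod 6 gives m ≡ 4 (mod 6).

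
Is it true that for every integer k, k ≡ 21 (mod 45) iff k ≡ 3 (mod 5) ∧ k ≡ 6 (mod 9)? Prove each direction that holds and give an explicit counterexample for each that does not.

(→) This fails: k = 21 gives 21 ≡ 21 (mod 45) but 21 ≡ 1 (mod 5), so the conjunction on the right does not hold.

(←) This fails: k = 33 satisfies both congruences on the right (33 ≡ 3 mod 5 and 33 ≡ 6 mod 9) yet 33 ≡ 33 (mod 45), not 21.

Both directions fail.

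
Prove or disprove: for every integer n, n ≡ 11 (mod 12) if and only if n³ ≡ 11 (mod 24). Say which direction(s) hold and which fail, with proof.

(⇒) This fails: take n = 23. Then 23 ≡ 11 (mod 12), but 23³ = 12167 ≡ 23 (mod 24), not 11.

(⇐) Conversely, the residues r modulo 24 with r³ ≡ 11 (mod 24) are exactly {11}, and each is ≡ 11 (mod 12).

Only the reverse direction holds.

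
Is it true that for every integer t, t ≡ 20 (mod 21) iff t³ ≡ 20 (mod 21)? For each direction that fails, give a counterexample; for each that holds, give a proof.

(⇒) Suppose t ≡ 20 (mod 21). Write t = 21j + 20. Then (21j + 20)³ = 9261j³ + 26460j² + 25200j + 8000 = 21(441j³ + 1260j² + 1200j + 380) + 20, so t³ ≡ 20 (mod 21).

(⇐) This fails: take t = 5. Then 5³ = 125 ≡ 20 (mod 21), yet 5 ≡ 5 (mod 21), not 20.

The forward direction holds; the converse fails.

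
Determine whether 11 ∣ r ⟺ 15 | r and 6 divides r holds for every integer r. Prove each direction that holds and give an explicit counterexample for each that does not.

Neither implication holds.

(→) This fails: take r = 11. Certainly 11 ∣ 11, but 15 ∤ 11.

(←) This fails: take r = 30. Both 15 ∣ 30 and 6 ∣ 30, yet 30 is not a multiple of 11 (since 30 = 2·11 + 8), so 11 ∤ 30.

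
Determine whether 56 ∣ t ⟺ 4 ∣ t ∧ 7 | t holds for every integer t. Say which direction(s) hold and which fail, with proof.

(⟹) If 56 ∣ t, write t = 56q. Since 56 = 14·4, t = 4·(14q), so 4 ∣ t; and since 56 = 8·7, t = 7·(8q), so 7 ∣ t.

(⟸) This fails: take t = 28. Both 4 ∣ 28 and 7 ∣ 28, yet 28 is not a multiple of 56 (since 28 = 0·56 + 28), so 56 ∤ 28.

The forward direction holds; the converse fails.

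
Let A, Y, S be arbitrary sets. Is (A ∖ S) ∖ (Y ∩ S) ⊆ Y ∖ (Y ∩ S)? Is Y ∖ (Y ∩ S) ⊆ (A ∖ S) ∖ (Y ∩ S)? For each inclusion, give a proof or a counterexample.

(⟹) This inclusion fails. Take A = {1}, Y = ∅, S = ∅; then 1 ∈ (A ∖ S) ∖ (Y ∩ S) but 1 ∉ Y ∖ (Y ∩ S).

(⟸) This inclusion fails. Take A = ∅, Y = {1}, S = ∅; then 1 ∈ Y ∖ (Y ∩ S) but 1 ∉ (A ∖ S) ∖ (Y ∩ S).

Neither inclusion holds.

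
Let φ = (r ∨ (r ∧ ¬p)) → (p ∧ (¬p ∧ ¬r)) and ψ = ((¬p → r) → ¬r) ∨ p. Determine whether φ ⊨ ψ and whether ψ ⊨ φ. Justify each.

Only the forward implication holds.

(⇐) This fails. Under r = T, p = T, the left side is false but the right side is true.

(⇒) Assume the antecedent. If r is true, the antecedent cannot hold. If r is false, ((¬p → r) → ¬r) ∨ p reduces to true regardless of the other variables. Either way ((¬p → r) → ¬r) ∨ p holds.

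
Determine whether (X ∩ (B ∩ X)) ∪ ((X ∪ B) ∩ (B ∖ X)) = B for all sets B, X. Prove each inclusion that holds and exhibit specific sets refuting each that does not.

(⟹) Let x ∈ (X ∩ (B ∩ X)) ∪ ((X ∪ B) ∩ (B ∖ X)). Then either x ∈ B and x ∉ X; or x ∈ B ∩ X. In each case x ∈ B, so (X ∩ (B ∩ X)) ∪ ((X ∪ B) ∩ (B ∖ X)) ⊆ B.

(⟸) Let x ∈ B. Then either x ∈ B and x ∉ X; or x ∈ B ∩ X. In each case x ∈ (X ∩ (B ∩ X)) ∪ ((X ∪ B) ∩ (B ∖ X)), so B ⊆ (X ∩ (B ∩ X)) ∪ ((X ∪ B) ∩ (B ∖ X)).

Both inclusions hold.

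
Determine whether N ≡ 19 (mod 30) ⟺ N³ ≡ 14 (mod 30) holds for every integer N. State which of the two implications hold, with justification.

(⇒) This fails: take N = 19. Then 19 ≡ 19 (mod 30), but 19³ = 6859 ≡ 19 (mod 30), not 14.

(⇐) This fails: take N = 14. Then 14³ = 2744 ≡ 14 (mod 30), yet 14 ≡ 14 (mod 30), not 19.

Neither implication holds.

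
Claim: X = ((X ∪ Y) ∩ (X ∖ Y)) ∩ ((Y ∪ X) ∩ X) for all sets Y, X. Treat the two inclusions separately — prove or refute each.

(⟸) Let x ∈ ((X ∪ Y) ∩ (X ∖ Y)) ∩ ((Y ∪ X) ∩ X). Then x ∈ X and x ∉ Y, from which x ∈ X.

(⟹) This inclusion fails. Take Y = {1}, X = {1}; then 1 ∈ X but 1 ∉ ((X ∪ Y) ∩ (X ∖ Y)) ∩ ((Y ∪ X) ∩ X).

Only the reverse inclusion holds.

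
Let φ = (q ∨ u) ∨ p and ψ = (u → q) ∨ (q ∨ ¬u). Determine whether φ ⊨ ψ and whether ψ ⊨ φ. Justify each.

Both directions fail.

(⇒) This fails. Under q = F, p = F, u = T, the left side is true but the right side is false.

(⇐) This fails. Under q = F, p = F, u = F, the left side is false but the right side is true.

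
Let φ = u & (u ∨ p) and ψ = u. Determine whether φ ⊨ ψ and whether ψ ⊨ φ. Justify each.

Both directions hold.

(→) Assume the antecedent. If u is true, u reduces to true regardless of the other variables. If u is false, the antecedent cannot hold. Either way u holds.

(←) Assume the antecedent. If u is true, u & (u ∨ p) reduces to true regardless of the other variables. If u is false, the antecedent cannot hold. Either way u & (u ∨ p) holds.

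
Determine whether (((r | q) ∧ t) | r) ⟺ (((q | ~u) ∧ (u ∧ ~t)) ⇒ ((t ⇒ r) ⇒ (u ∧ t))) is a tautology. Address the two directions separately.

(⇒) fails and (⇐) fails.

[⇒] This fails. Under t = F, q = T, u = T, r = T, the left side is true but the right side is false.

[⇐] This fails. Under t = F, q = F, u = F, r = F, the left side is false but the right side is true.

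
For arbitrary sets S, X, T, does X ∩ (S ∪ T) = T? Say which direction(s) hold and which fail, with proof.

Forward inclusion. This inclusion fails. Take S = {1}, X = {1}, T = ∅; then 1 ∈ X ∩ (S ∪ T) but 1 ∉ T.

Reverse inclusion. This inclusion fails. Take S = ∅, X = ∅, T = {1}; then 1 ∈ T but 1 ∉ X ∩ (S ∪ T).

(⊆) fails and (⊇) fails.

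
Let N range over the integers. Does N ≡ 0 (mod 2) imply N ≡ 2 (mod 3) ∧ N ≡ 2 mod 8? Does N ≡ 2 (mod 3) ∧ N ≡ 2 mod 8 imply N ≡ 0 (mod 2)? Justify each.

(⟸) If N ≡ 2 (mod 3) and N ≡ 2 (mod 8), then by the Chinese remainder theorem N ≡ 2 (mod 24). Since 2 ≡ 0 (mod 2) and 2 ∣ 24, we get N ≡ 0 (mod 2).

(⟹) This fails: N = 0 gives 0 ≡ 0 (mod 2) but 0 ≡ 0 (mod 3), so the conjunction on the right does not hold.

The forward direction fails; the converse holds.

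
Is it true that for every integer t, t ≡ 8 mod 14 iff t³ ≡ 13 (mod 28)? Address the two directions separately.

(⟹) This fails: take t = 8. Then 8 ≡ 8 (mod 14), but 8³ = 512 ≡ 8 (mod 28), not 13.

(⟸) This fails: take t = 5. Then 5³ = 125 ≡ 13 (mod 28), yet 5 ≡ 5 (mod 14), not 8.

Both directions fail.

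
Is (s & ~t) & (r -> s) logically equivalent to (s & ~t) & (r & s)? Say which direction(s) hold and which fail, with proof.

Not equivalent: only (⇐) holds.

Forward direction. This fails. Under r = F, t = F, s = T, the left side is true but the right side is false.

Converse. Assume the antecedent. If r is true, the antecedent forces (r = T, t = F, s = T), and (s & ~t) & (r -> s) holds there. If r is false, the antecedent cannot hold. Either way (s & ~t) & (r -> s) holds.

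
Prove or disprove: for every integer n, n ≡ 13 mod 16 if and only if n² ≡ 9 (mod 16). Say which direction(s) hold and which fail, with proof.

Only the forward implication holds.

(⇒) Suppose n ≡ 13 mod 16. Write n = 16j + 13. Then (16j + 13)² = 256j² + 416j + 169 = 16(16j² + 26j + 10) + 9, so n² ≡ 9 (mod 16).

(⇐) This fails: take n = 3. Then 3² = 9 ≡ 9 (mod 16), yet 3 ≡ 3 (mod 16), not 13.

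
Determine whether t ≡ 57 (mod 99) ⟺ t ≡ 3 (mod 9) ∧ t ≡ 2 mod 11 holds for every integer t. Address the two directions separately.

Both directions hold.

(⟸) If t ≡ 3 (mod 9) and t ≡ 2 (mod 11), then by the Chinese remainder theorem t ≡ 57 (mod 99). This is exactly t ≡ 57 (mod 99).

(⟹) Suppose t ≡ 57 (mod 99); write t = 99j + 57. Since 9 ∣ 99, reducing mod 9 gives t ≡ 57 ≡ 3 (mod 9); since 11 ∣ 99, reducing mod 11 gives t ≡ 57 ≡ 2 (mod 11).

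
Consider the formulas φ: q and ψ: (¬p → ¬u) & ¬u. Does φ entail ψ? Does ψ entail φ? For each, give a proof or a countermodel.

Neither direction holds.

Forward direction. This fails. Under q = T, p = F, u = T, the left side is true but the right side is false.

Converse. This fails. Under q = F, p = F, u = F, the left side is false but the right side is true.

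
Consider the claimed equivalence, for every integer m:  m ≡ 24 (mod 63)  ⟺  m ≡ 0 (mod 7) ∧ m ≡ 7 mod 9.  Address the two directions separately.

Neither direction holds.

(→) This fails: m = 24 gives 24 ≡ 24 (mod 63) but 24 ≡ 3 (mod 7), so the conjunction on the right does not hold.

(←) This fails: m = 7 satisfies both congruences on the right (7 ≡ 0 mod 7 and 7 ≡ 7 mod 9) yet 7 ≡ 7 (mod 63), not 24.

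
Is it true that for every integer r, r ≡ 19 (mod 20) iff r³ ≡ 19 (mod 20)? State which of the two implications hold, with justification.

Both directions hold.

(⇐) Suppose r³ ≡ 19 (mod 20). The only residue r in {0, …, 19} with r³ ≡ 19 (mod 20) is r = 19, so r ≡ 19 (mod 20).

(⇒) Suppose r ≡ 19 (mod 20). Write r = 20j + 19. Then (20j + 19)³ = 8000j³ + 22800j² + 21660j + 6859 = 20(400j³ + 1140j² + 1083j + 342) + 19, so r³ ≡ 19 (mod 20).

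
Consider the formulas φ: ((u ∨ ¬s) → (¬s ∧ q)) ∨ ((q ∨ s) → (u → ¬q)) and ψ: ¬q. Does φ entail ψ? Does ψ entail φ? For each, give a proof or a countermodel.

(⇒) fails; (⇐) holds.

(→) This fails. Under u = F, q = T, s = F, the left side is true but the right side is false.

(←) Assume the antecedent. If u is true, the antecedent forces (u = T, q = F, s = F) or (u = T, q = F, s = T), and the consequent holds there. If u is false, the consequent reduces to true regardless of the other variables. Either way the consequent holds.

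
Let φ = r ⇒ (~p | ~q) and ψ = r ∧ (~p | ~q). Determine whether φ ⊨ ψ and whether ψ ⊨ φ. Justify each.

(⇒) This fails. Under r = F, p = F, q = F, the left side is true but the right side is false.

(⇐) Assume the antecedent. If p is true, the antecedent forces (r = T, p = T, q = F), and r ⇒ (~p | ~q) holds there. If p is false, r ⇒ (~p | ~q) reduces to true regardless of the other variables. Either way r ⇒ (~p | ~q) holds.

Not equivalent: only (⇐) holds.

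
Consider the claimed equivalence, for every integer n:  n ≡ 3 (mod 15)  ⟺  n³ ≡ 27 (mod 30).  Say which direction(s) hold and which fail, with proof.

(⟹) This fails: take n = 18. Then 18 ≡ 3 (mod 15), but 18³ = 5832 ≡ 12 (mod 30), not 27.

(⟸) Conversely, the residues r modulo 30 with r³ ≡ 27 (mod 30) are exactly {3}, and each is ≡ 3 (mod 15).

(⇒) fails; (⇐) holds.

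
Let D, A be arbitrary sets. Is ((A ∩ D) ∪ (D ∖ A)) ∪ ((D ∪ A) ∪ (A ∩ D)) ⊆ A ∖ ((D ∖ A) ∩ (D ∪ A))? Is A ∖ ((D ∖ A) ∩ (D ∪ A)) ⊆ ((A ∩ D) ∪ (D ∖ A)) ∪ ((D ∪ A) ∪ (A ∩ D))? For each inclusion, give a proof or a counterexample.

(⟹) This inclusion fails. Take D = {1}, A = ∅; then 1 ∈ ((A ∩ D) ∪ (D ∖ A)) ∪ ((D ∪ A) ∪ (A ∩ D)) but 1 ∉ A ∖ ((D ∖ A) ∩ (D ∪ A)).

(⟸) Let x ∈ A ∖ ((D ∖ A) ∩ (D ∪ A)). Then either x ∈ A and x ∉ D; or x ∈ D ∩ A. In each case x ∈ ((A ∩ D) ∪ (D ∖ A)) ∪ ((D ∪ A) ∪ (A ∩ D)), so A ∖ ((D ∖ A) ∩ (D ∪ A)) ⊆ ((A ∩ D) ∪ (D ∖ A)) ∪ ((D ∪ A) ∪ (A ∩ D)).

(⊆) fails; (⊇) holds.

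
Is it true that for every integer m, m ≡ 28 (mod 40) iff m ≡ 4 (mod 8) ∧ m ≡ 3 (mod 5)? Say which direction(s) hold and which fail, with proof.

(⇒) Suppose m ≡ 28 (mod 40); write m = 40j + 28. Since 8 ∣ 40, reducing mod 8 gives m ≡ 28 ≡ 4 (mod 8); since 5 ∣ 40, reducing mod 5 gives m ≡ 28 ≡ 3 (mod 5).

(⇐) Conversely, if m ≡ 4 (mod 8) and m ≡ 3 (mod 5), then by the Chinese remainder theorem m ≡ 28 (mod 40). This is exactly m ≡ 28 (mod 40).

Both directions hold; the statement is true.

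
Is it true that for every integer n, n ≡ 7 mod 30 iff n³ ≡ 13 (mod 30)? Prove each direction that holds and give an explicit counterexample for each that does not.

(→) Suppose n ≡ 7 mod 30. Write n = 30j + 7. Then (30j + 7)³ = 27000j³ + 18900j² + 4410j + 343 = 30(900j³ + 630j² + 147j + 11) + 13, so n³ ≡ 13 (mod 30).

(←) Conversely, suppose n³ ≡ 13 (mod 30). The only residue r in {0, …, 29} with r³ ≡ 13 (mod 30) is r = 7, so n ≡ 7 (mod 30).

Both directions hold.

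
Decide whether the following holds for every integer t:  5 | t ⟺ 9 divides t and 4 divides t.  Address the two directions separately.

Both directions fail.

(→) This fails: take t = 5. Certainly 5 ∣ 5, but 9 ∤ 5.

(←) This fails: take t = 36. Both 9 ∣ 36 and 4 ∣ 36, yet 36 is not a multiple of 5 (since 36 = 7·5 + 1), so 5 ∤ 36.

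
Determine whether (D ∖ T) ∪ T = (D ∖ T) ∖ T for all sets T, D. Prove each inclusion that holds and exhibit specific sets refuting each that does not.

(⊆) fails; (⊇) holds.

(⊆) This inclusion fails. Take T = {1}, D = ∅; then 1 ∈ (D ∖ T) ∪ T but 1 ∉ (D ∖ T) ∖ T.

(⊇) Let x ∈ (D ∖ T) ∖ T. Then x ∈ D and x ∉ T, from which x ∈ (D ∖ T) ∪ T.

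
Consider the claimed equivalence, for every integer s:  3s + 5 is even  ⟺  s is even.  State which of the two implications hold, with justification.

Both directions fail.

(⇒) This fails: s = 7 gives 3s + 5 = 26, which is even, but 7 is odd, not even.

(⇐) This also fails: s = 2 is even, but 3s + 5 = 11 is odd, not even.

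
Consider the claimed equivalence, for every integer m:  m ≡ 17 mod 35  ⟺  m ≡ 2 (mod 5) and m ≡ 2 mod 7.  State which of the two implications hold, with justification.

(→) This fails: m = 17 gives 17 ≡ 17 (mod 35) but 17 ≡ 3 (mod 7), so the conjunction on the right does not hold.

(←) This fails: m = 2 satisfies both congruences on the right (2 ≡ 2 mod 5 and 2 ≡ 2 mod 7) yet 2 ≡ 2 (mod 35), not 17.

Both directions fail.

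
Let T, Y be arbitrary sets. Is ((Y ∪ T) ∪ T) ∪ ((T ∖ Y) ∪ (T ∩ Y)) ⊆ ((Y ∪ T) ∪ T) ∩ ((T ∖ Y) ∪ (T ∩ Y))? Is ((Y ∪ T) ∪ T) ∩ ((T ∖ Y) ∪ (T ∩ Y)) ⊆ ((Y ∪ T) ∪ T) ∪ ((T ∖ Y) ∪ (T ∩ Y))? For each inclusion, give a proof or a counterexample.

The sets are not equal: only the reverse inclusion holds.

(⟹) This inclusion fails. Take T = ∅, Y = {1}; then 1 ∈ ((Y ∪ T) ∪ T) ∪ ((T ∖ Y) ∪ (T ∩ Y)) but 1 ∉ ((Y ∪ T) ∪ T) ∩ ((T ∖ Y) ∪ (T ∩ Y)).

(⟸) Let x ∈ ((Y ∪ T) ∪ T) ∩ ((T ∖ Y) ∪ (T ∩ Y)). Then either x ∈ T and x ∉ Y; or x ∈ T ∩ Y. In each case x ∈ ((Y ∪ T) ∪ T) ∪ ((T ∖ Y) ∪ (T ∩ Y)), so ((Y ∪ T) ∪ T) ∩ ((T ∖ Y) ∪ (T ∩ Y)) ⊆ ((Y ∪ T) ∪ T) ∪ ((T ∖ Y) ∪ (T ∩ Y)).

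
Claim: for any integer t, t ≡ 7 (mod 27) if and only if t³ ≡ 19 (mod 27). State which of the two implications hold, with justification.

(⇒) Suppose t ≡ 7 (mod 27). Write t = 27j + 7. Then (27j + 7)³ = 19683j³ + 15309j² + 3969j + 343 = 27(729j³ + 567j² + 147j + 12) + 19, so t³ ≡ 19 (mod 27).

(⇐) This fails: take t = 16. Then 16³ = 4096 ≡ 19 (mod 27), yet 16 ≡ 16 (mod 27), not 7.

The forward direction holds; the converse fails.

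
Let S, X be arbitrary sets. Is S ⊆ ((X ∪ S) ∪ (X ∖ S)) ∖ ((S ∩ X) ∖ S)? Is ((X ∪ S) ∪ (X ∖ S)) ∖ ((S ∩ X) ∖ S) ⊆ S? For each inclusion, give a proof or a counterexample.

The sets are not equal: only the forward inclusion holds.

(⊆) Let x ∈ S. Then either x ∈ S and x ∉ X; or x ∈ S ∩ X. In each case x ∈ ((X ∪ S) ∪ (X ∖ S)) ∖ ((S ∩ X) ∖ S), so S ⊆ ((X ∪ S) ∪ (X ∖ S)) ∖ ((S ∩ X) ∖ S).

(⊇) This inclusion fails. Take S = ∅, X = {1}; then 1 ∈ ((X ∪ S) ∪ (X ∖ S)) ∖ ((S ∩ X) ∖ S) but 1 ∉ S.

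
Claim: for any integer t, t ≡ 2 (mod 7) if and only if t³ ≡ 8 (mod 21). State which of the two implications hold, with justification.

(⇒) fails and (⇐) fails.

(⟹) This fails: take t = 9. Then 9 ≡ 2 (mod 7), but 9³ = 729 ≡ 15 (mod 21), not 8.

(⟸) This fails: take t = 8. Then 8³ = 512 ≡ 8 (mod 21), yet 8 ≡ 1 (mod 7), not 2.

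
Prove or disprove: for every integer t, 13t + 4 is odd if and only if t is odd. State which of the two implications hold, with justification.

Converse. Suppose t is odd; write t = 2j + 1. Then 13t + 4 = 13·(2j + 1) + 4 = 2·13j + 17, which is odd.

Forward direction. Suppose 13t + 4 is odd. Since 13 is odd, 13t and t have the same parity, so 13t + 4 ≡ t + 4 (mod 2). As 4 is even, 13t + 4 is odd exactly when t is odd. Thus t is odd.

Both directions hold; the statement is true.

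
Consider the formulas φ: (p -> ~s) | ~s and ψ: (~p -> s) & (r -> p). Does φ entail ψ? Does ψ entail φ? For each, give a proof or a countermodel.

Forward direction. This fails. Under r = F, p = F, s = F, the left side is true but the right side is false.

Converse. This fails. Under r = F, p = T, s = T, the left side is false but the right side is true.

(⇒) fails and (⇐) fails.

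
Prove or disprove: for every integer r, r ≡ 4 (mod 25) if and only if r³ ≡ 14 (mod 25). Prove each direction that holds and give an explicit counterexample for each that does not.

(⟸) Suppose r³ ≡ 14 (mod 25). The only residue r in {0, …, 24} with r³ ≡ 14 (mod 25) is r = 4, so r ≡ 4 (mod 25).

(⟹) Suppose r ≡ 4 (mod 25). Write r = 25j + 4. Then (25j + 4)³ = 15625j³ + 7500j² + 1200j + 64 = 25(625j³ + 300j² + 48j + 2) + 14, so r³ ≡ 14 (mod 25).

Both implications hold.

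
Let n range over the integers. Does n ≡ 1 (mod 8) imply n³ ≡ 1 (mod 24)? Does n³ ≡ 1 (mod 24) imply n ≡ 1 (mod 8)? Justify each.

Forward direction. This fails: take n = 9. Then 9 ≡ 1 (mod 8), but 9³ = 729 ≡ 9 (mod 24), not 1.

Converse. The residues r modulo 24 with r³ ≡ 1 (mod 24) are exactly {1}, and each is ≡ 1 (mod 8).

The forward direction fails; the converse holds.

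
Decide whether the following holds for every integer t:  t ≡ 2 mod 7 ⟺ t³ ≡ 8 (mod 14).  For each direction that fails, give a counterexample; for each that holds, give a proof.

Neither direction holds.

(→) This fails: take t = 9. Then 9 ≡ 2 (mod 7), but 9³ = 729 ≡ 1 (mod 14), not 8.

(←) This fails: take t = 4. Then 4³ = 64 ≡ 8 (mod 14), yet 4 ≡ 4 (mod 7), not 2.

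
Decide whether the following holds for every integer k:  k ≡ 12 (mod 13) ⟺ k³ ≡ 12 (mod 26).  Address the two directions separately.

(⇒) fails and (⇐) fails.

Forward direction. This fails: take k = 25. Then 25 ≡ 12 (mod 13), but 25³ = 15625 ≡ 25 (mod 26), not 12.

Converse. This fails: take k = 4. Then 4³ = 64 ≡ 12 (mod 26), yet 4 ≡ 4 (mod 13), not 12.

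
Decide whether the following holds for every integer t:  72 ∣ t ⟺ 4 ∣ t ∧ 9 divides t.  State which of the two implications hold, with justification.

Not equivalent: only (⇒) holds.

(→) If 72 ∣ t, write t = 72q. Since 72 = 18·4, t = 4·(18q), so 4 ∣ t; and since 72 = 8·9, t = 9·(8q), so 9 ∣ t.

(←) This fails: take t = 36. Both 4 ∣ 36 and 9 ∣ 36, yet 36 is not a multiple of 72 (since 36 = 0·72 + 36), so 72 ∤ 36.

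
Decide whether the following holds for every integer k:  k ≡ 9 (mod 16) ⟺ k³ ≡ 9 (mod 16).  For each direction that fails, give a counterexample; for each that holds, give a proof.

Forward direction. Suppose k ≡ 9 (mod 16). Write k = 16j + 9. Then (16j + 9)³ = 4096j³ + 6912j² + 3888j + 729 = 16(256j³ + 432j² + 243j + 45) + 9, so k³ ≡ 9 (mod 16).

Converse. Suppose k³ ≡ 9 (mod 16). The only residue r in {0, …, 15} with r³ ≡ 9 (mod 16) is r = 9, so k ≡ 9 (mod 16).

Both directions hold.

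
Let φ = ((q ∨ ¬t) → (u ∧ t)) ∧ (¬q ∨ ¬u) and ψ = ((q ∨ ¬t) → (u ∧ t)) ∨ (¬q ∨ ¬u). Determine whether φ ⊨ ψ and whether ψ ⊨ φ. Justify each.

Forward direction. Assume the antecedent. If t is true, the consequent reduces to true regardless of the other variables. If t is false, the antecedent cannot hold. Either way the consequent holds.

Converse. This fails. Under t = F, q = F, u = F, the left side is false but the right side is true.

The forward direction holds; the converse fails.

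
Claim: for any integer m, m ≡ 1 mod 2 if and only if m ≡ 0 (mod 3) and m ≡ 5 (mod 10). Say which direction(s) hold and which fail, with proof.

Converse. If m ≡ 0 (mod 3) and m ≡ 5 (mod 10), then by the Chinese remainder theorem m ≡ 15 (mod 30). Since 15 ≡ 1 (mod 2) and 2 ∣ 30, we get m ≡ 1 (mod 2).

Forward direction. This fails: m = 1 gives 1 ≡ 1 (mod 2) but 1 ≡ 1 (mod 3), so the conjunction on the right does not hold.

The forward direction fails; the converse holds.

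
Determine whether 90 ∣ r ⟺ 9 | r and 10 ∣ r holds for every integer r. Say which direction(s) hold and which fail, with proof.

Both implications hold.

(⇐) Suppose 9 ∣ r and 10 ∣ r. Any common multiple of 9 and 10 is a multiple of their lcm; here gcd(9, 10) = 1, so lcm(9, 10) = 9·10 = 90, so 90 ∣ r.

(⇒) If 90 ∣ r, write r = 90q. Since 90 = 10·9, r = 9·(10q), so 9 ∣ r; and since 90 = 9·10, r = 10·(9q), so 10 ∣ r.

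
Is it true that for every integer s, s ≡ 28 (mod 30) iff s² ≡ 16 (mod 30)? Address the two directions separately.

(⇒) This fails: take s = 28. Then 28 ≡ 28 (mod 30), but 28² = 784 ≡ 4 (mod 30), not 16.

(⇐) This fails: take s = 4. Then 4² = 16 ≡ 16 (mod 30), yet 4 ≡ 4 (mod 30), not 28.

(⇒) fails and (⇐) fails.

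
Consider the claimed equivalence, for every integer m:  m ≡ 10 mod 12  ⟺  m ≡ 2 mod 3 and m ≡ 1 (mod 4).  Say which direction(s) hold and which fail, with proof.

[⇒] This fails: m = 10 gives 10 ≡ 10 (mod 12) but 10 ≡ 1 (mod 3), so the conjunction on the right does not hold.

[⇐] This fails: m = 5 satisfies both congruences on the right (5 ≡ 2 mod 3 and 5 ≡ 1 mod 4) yet 5 ≡ 5 (mod 12), not 10.

Neither direction holds.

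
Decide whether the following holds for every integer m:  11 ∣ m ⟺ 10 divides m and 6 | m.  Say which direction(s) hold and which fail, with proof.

Neither direction holds.

(⇒) This fails: take m = 11. Certainly 11 ∣ 11, but 10 ∤ 11.

(⇐) This fails: take m = 30. Both 10 ∣ 30 and 6 ∣ 30, yet 30 is not a multiple of 11 (since 30 = 2·11 + 8), so 11 ∤ 30.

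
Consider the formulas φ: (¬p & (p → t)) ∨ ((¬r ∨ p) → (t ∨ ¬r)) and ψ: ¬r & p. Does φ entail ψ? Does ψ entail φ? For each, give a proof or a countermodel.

(⟹) This fails. Under r = F, p = F, t = F, the left side is true but the right side is false.

(⟸) Assume the antecedent. If r is true, the antecedent cannot hold. If r is false, the consequent reduces to true regardless of the other variables. Either way the consequent holds.

Only the reverse direction holds.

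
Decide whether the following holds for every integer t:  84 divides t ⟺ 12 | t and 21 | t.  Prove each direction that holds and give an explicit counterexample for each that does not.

Both directions hold.

[⇒] If 84 ∣ t, write t = 84q. Since 84 = 7·12, t = 12·(7q), so 12 ∣ t; and since 84 = 4·21, t = 21·(4q), so 21 ∣ t.

[⇐] Suppose 12 ∣ t and 21 ∣ t. Any common multiple of 12 and 21 is a multiple of their lcm; here lcm(12, 21) = 12·21/gcd(12, 21) = 252/3 = 84, so 84 ∣ t.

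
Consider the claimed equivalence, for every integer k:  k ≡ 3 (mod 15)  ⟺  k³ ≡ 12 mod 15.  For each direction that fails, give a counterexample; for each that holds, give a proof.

[⇒] Suppose k ≡ 3 (mod 15). Write k = 15j + 3. Then (15j + 3)³ = 3375j³ + 2025j² + 405j + 27 = 15(225j³ + 135j² + 27j + 1) + 12, so k³ ≡ 12 (mod 15).

[⇐] Conversely, suppose k³ ≡ 12 (mod 15). The only residue r in {0, …, 14} with r³ ≡ 12 (mod 15) is r = 3, so k ≡ 3 (mod 15).

Both directions hold; the statement is true.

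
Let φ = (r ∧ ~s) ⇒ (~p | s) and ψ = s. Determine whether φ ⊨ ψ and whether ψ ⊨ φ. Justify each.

Forward direction. This fails. Under p = F, s = F, r = F, the left side is true but the right side is false.

Converse. Assume the antecedent. If p is true, the antecedent forces (p = T, s = T, r = F) or (p = T, s = T, r = T), and (r ∧ ~s) ⇒ (~p | s) holds there. If p is false, (r ∧ ~s) ⇒ (~p | s) reduces to true regardless of the other variables. Either way (r ∧ ~s) ⇒ (~p | s) holds.

The forward direction fails; the converse holds.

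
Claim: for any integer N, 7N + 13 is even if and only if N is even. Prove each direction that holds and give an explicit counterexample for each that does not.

(⇒) fails and (⇐) fails.

Forward direction. This fails: N = 5 gives 7N + 13 = 48, which is even, but 5 is odd, not even.

Converse. This also fails: N = 6 is even, but 7N + 13 = 55 is odd, not even.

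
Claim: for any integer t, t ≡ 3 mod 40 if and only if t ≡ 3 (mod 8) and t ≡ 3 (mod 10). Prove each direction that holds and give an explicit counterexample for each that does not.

Both implications hold.

(⇒) Suppose t ≡ 3 (mod 40); write t = 40j + 3. Since 8 ∣ 40, reducing mod 8 gives t ≡ 3 (mod 8); since 10 ∣ 40, reducing mod 10 gives t ≡ 3 (mod 10).

(⇐) Conversely, if t ≡ 3 (mod 8) and t ≡ 3 (mod 10), then by the Chinese remainder theorem t ≡ 3 (mod 40). This is exactly t ≡ 3 (mod 40).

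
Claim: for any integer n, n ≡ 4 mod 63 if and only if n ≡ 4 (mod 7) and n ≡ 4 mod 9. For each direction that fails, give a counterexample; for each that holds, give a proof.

(→) Suppose n ≡ 4 (mod 63); write n = 63j + 4. Since 7 ∣ 63, reducing mod 7 gives n ≡ 4 (mod 7); since 9 ∣ 63, reducing mod 9 gives n ≡ 4 (mod 9).

(←) Conversely, if n ≡ 4 (mod 7) and n ≡ 4 (mod 9), then by the Chinese remainder theorem n ≡ 4 (mod 63). This is exactly n ≡ 4 (mod 63).

Both directions hold; the statement is true.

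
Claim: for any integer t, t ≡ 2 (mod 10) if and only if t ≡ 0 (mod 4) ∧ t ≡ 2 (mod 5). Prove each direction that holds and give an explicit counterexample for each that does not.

Only the reverse direction holds.

(⟹) This fails: t = 2 gives 2 ≡ 2 (mod 10) but 2 ≡ 2 (mod 4), so the conjunction on the right does not hold.

(⟸) Conversely, if t ≡ 0 (mod 4) and t ≡ 2 (mod 5), then by the Chinese remainder theorem t ≡ 12 (mod 20). Since 12 ≡ 2 (mod 10) and 10 ∣ 20, we get t ≡ 2 (mod 10).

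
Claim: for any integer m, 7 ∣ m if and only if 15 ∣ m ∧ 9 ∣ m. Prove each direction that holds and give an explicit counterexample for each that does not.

Both directions fail.

(⇒) This fails: take m = 7. Certainly 7 ∣ 7, but 15 ∤ 7.

(⇐) This fails: take m = 45. Both 15 ∣ 45 and 9 ∣ 45, yet 45 is not a multiple of 7 (since 45 = 6·7 + 3), so 7 ∤ 45.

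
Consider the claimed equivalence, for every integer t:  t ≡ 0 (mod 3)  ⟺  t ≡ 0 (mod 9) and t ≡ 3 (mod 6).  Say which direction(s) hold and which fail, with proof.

Not equivalent: only (⇐) holds.

(⇒) This fails: t = 0 gives 0 ≡ 0 (mod 3) but 0 ≡ 0 (mod 6), so the conjunction on the right does not hold.

(⇐) Conversely, if t ≡ 0 (mod 9) and t ≡ 3 (mod 6), then by the Chinese remainder theorem t ≡ 9 (mod 18). Since 9 ≡ 0 (mod 3) and 3 ∣ 18, we get t ≡ 0 (mod 3).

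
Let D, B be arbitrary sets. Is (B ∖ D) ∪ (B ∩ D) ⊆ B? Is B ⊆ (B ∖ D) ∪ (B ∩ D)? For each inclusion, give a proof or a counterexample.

Both inclusions hold.

Forward inclusion. Let x ∈ (B ∖ D) ∪ (B ∩ D). Then either x ∈ B and x ∉ D; or x ∈ D ∩ B. In each case x ∈ B, so (B ∖ D) ∪ (B ∩ D) ⊆ B.

Reverse inclusion. Let x ∈ B. Then either x ∈ B and x ∉ D; or x ∈ D ∩ B. In each case x ∈ (B ∖ D) ∪ (B ∩ D), so B ⊆ (B ∖ D) ∪ (B ∩ D).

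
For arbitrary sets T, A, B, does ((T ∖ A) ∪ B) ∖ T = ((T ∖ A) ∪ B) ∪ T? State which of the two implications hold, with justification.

(⟹) Let x ∈ ((T ∖ A) ∪ B) ∖ T. Then either x ∈ B and x ∉ T, A; or x ∈ A ∩ B and x ∉ T. In each case x ∈ ((T ∖ A) ∪ B) ∪ T, so ((T ∖ A) ∪ B) ∖ T ⊆ ((T ∖ A) ∪ B) ∪ T.

(⟸) This inclusion fails. Take T = {1}, A = ∅, B = ∅; then 1 ∈ ((T ∖ A) ∪ B) ∪ T but 1 ∉ ((T ∖ A) ∪ B) ∖ T.

The sets are not equal: only the forward inclusion holds.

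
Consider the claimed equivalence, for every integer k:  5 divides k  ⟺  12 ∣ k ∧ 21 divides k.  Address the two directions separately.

Neither direction holds.

[⇒] This fails: take k = 5. Certainly 5 ∣ 5, but 12 ∤ 5.

[⇐] This fails: take k = 84. Both 12 ∣ 84 and 21 ∣ 84, yet 84 is not a multiple of 5 (since 84 = 16·5 + 4), so 5 ∤ 84.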